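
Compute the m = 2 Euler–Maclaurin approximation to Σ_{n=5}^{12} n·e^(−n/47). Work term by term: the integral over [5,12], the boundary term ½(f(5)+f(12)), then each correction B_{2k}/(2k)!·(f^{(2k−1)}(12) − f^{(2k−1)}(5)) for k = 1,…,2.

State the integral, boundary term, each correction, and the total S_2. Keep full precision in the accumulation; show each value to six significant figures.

S_2 ≈ 56.0712

The integral term ∫_5^12 x·e^(−x/47) dx = 49.1944.
½[f(5) + f(12)] = ½[4.49540 + 9.29603] = 6.89572.
So far: 56.0901.
Order-1 term: 1/12 · (0.576881 − 0.803433) = -0.0188793.
After k=1: 56.0712.
Order-2 term: −1/720 · (0.000962526 − 0.00117772) = 2.98887e-07.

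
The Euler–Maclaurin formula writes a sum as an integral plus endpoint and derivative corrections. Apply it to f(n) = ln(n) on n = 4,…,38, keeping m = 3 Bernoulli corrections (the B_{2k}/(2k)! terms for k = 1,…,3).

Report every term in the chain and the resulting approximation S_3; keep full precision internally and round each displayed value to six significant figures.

S_3 ≈ 101.176

The integral term ∫_4^38 ln(x) dx = 98.6831.
Endpoint term: (f(4) + f(38))/2 = (1.38629 + 3.63759)/2 = 2.51194.
So far: 101.195.
Order-1 term: 1/12 · (0.0263158 − 0.250000) = -0.0186404.
After k=1: 101.176.
Order-2 term: −1/720 · (3.64485e-05 − 0.0312500) = 4.33522e-05.
After k=2: 101.176.
Order-3 term: 1/30240 · (3.02896e-07 − 0.0234375) = -7.75040e-07.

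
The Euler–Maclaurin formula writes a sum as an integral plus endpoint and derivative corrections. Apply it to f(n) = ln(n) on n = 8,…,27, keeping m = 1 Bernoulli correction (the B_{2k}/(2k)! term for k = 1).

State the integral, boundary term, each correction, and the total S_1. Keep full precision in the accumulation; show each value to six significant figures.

S_1 ≈ 56.0324

Integral: ∫_8^27 ln(x) dx = 53.3521.
Boundary: ½(f(8) + f(27)) = ½(2.07944 + 3.29584) = 2.68764.
Integral + boundary = 56.0397.
Order-1 term: 1/12 · (0.0370370 − 0.125000) = -0.00733025.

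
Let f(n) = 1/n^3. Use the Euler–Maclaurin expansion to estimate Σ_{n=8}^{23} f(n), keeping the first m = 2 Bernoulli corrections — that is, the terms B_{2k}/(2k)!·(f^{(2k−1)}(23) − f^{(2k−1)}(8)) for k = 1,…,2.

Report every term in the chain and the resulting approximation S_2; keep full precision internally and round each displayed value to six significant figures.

The integral term ∫_8^23 1/x^3 dx = 0.00686732.
½[f(8) + f(23)] = ½[0.00195312 + 8.21895e-05] = 0.00101766.
Running total after boundary: 0.00788498.
Correction k=1: B_{2}/2! · (f^{(1)}(23) − f^{(1)}(8)) = 1/12 · (-1.07204e-05 − (-0.000732422)) = 6.01418e-05.
After k=1: 0.00794512.
Correction k=2: B_{4}/4! · (f^{(3)}(23) − f^{(3)}(8)) = −1/720 · (-4.05307e-07 − (-0.000228882)) = -3.17329e-07.

S_2 ≈ 0.00794480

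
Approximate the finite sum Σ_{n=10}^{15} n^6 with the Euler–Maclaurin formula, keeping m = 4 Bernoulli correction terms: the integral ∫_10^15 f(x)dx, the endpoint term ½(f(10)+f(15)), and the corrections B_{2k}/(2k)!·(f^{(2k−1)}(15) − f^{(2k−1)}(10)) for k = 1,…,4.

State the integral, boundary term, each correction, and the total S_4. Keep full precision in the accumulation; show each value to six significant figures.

S_4 ≈ 2.95045e+07

∫_10^15 x^6 dx evaluates to 2.29799e+07.
Boundary: ½(f(10) + f(15)) = ½(1.00000e+06 + 1.13906e+07) = 6.19531e+06.
So far: 2.91752e+07.
Correction k=1: B_{2}/2! · (f^{(1)}(15) − f^{(1)}(10)) = 1/12 · (4.55625e+06 − 600000) = 329688.
Partial sum through k=1: 2.95049e+07.
Correction k=2: B_{4}/4! · (f^{(3)}(15) − f^{(3)}(10)) = −1/720 · (405000 − 120000) = -395.833.
Partial sum through k=2: 2.95045e+07.
Correction k=3: B_{6}/6! · (f^{(5)}(15) − f^{(5)}(10)) = 1/30240 · (10800.0 − 7200.00) = 0.119048.
Partial sum through k=3: 2.95045e+07.
Correction k=4: B_{8}/8! · (f^{(7)}(15) − f^{(7)}(10)) = −1/1209600 · (0.00000 − 0.00000) = 0.00000.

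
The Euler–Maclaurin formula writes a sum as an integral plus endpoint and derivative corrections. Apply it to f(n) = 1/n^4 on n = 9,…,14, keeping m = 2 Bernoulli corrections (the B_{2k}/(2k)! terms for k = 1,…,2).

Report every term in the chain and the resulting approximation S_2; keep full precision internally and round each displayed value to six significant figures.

The integral term ∫_9^14 1/x^4 dx = 0.000335770.
Boundary: ½(f(9) + f(14)) = ½(0.000152416 + 2.60308e-05) = 8.92233e-05.
Integral + boundary = 0.000424994.
Order-1 term: 1/12 · (-7.43738e-06 − (-6.77404e-05)) = 5.02525e-06.
Running total after k=1: 0.000430019.
Order-2 term: −1/720 · (-1.13837e-06 − (-2.50890e-05)) = -3.32648e-08.

S_2 ≈ 0.000429985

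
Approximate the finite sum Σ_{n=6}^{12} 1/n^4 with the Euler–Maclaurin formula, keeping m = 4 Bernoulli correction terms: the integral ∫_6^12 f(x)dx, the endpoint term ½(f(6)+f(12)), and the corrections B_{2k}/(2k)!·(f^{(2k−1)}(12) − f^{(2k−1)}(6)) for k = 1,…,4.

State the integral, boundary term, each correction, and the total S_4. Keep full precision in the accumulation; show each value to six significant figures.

S_4 ≈ 0.00180118

∫_6^12 1/x^4 dx evaluates to 0.00135031.
Boundary: ½(f(6) + f(12)) = ½(0.000771605 + 4.82253e-05) = 0.000409915.
Integral + boundary = 0.00176022.
k=1: B_{2}/(2)! × [f^{(1)}(12) − f^{(1)}(6)] = 1/12 × (-1.60751e-05 − (-0.000514403)) = 4.15273e-05.
Running total after k=1: 0.00180175.
k=2: B_{4}/(4)! × [f^{(3)}(12) − f^{(3)}(6)] = −1/720 × (-3.34898e-06 − (-0.000428669)) = -5.90723e-07.
Running total after k=2: 0.00180116.
k=3: B_{6}/(6)! × [f^{(5)}(12) − f^{(5)}(6)] = 1/30240 × (-1.30238e-06 − (-0.000666819)) = 2.20078e-08.
Running total after k=3: 0.00180118.
k=4: B_{8}/(8)! × [f^{(7)}(12) − f^{(7)}(6)] = −1/1209600 × (-8.13988e-07 − (-0.00166705)) = -1.37751e-09.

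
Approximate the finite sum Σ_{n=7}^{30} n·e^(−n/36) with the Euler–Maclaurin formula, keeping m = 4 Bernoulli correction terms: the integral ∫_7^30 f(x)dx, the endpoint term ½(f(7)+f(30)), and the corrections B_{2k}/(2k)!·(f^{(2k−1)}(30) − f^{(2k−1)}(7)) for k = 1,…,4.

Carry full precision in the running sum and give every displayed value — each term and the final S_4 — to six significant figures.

The integral term ∫_7^30 x·e^(−x/36) dx = 241.851.
Endpoint term: (f(7) + f(30))/2 = (5.76304 + 13.0379)/2 = 9.40049.
Running total after boundary: 251.251.
Order-1 term: 1/12 · (0.0724330 − 0.663207) = -0.0492312.
Running total after k=1: 251.202.
Order-2 term: −1/720 · (0.000726566 − 0.00178225) = 1.46622e-06.
Running total after k=2: 251.202.
Order-3 term: 1/30240 · (1.07812e-06 − 2.35552e-06) = -4.22422e-11.
Running total after k=3: 251.202.
Order-4 term: −1/1209600 · (1.23119e-09 − 2.57396e-09) = 1.11010e-15.

S_4 ≈ 251.202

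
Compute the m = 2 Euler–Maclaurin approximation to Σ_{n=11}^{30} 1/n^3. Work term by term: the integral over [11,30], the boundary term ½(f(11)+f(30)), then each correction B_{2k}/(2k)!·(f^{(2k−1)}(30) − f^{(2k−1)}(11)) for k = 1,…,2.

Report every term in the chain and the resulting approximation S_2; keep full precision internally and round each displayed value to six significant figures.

S_2 ≈ 0.00398757

Integral: ∫_11^30 1/x^3 dx = 0.00357668.
½[f(11) + f(30)] = ½[0.000751315 + 3.70370e-05] = 0.000394176.
Integral + boundary = 0.00397085.
k=1: B_{2}/(2)! × [f^{(1)}(30) − f^{(1)}(11)] = 1/12 × (-3.70370e-06 − (-0.000204904)) = 1.67667e-05.
Running total after k=1: 0.00398762.
k=2: B_{4}/(4)! × [f^{(3)}(30) − f^{(3)}(11)] = −1/720 × (-8.23045e-08 − (-3.38684e-05)) = -4.69252e-08.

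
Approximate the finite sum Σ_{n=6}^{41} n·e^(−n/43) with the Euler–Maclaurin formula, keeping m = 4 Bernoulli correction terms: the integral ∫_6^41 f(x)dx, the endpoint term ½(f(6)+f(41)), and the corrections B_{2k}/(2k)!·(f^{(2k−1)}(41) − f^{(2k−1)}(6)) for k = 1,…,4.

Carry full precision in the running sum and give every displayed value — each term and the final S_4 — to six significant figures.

The integral term ∫_6^41 x·e^(−x/43) dx = 440.546.
Boundary: ½(f(6) + f(41)) = ½(5.21858 + 15.8012) = 10.5099.
So far: 451.056.
k=1: B_{2}/(2)! × [f^{(1)}(41) − f^{(1)}(6)] = 1/12 × (0.0179253 − 0.748400) = -0.0608729.
Partial sum through k=1: 450.995.
k=2: B_{4}/(4)! × [f^{(3)}(41) − f^{(3)}(6)] = −1/720 × (0.000426562 − 0.00134555) = 1.27637e-06.
Partial sum through k=2: 450.995.
k=3: B_{6}/(6)! × [f^{(5)}(41) − f^{(5)}(6)] = 1/30240 × (4.56155e-07 − 1.23653e-06) = -2.58061e-11.
Partial sum through k=3: 450.995.
k=4: B_{8}/(8)! × [f^{(7)}(41) − f^{(7)}(6)] = −1/1209600 × (3.68637e-10 − 9.43938e-10) = 4.75612e-16.

S_4 ≈ 450.995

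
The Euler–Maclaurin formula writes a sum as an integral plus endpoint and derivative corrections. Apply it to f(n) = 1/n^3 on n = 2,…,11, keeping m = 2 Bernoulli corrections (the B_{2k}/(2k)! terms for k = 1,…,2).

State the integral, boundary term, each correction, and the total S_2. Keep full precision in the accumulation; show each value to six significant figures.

Integral: ∫_2^11 1/x^3 dx = 0.120868.
Endpoint term: (f(2) + f(11))/2 = (0.125000 + 0.000751315)/2 = 0.0628757.
Integral + boundary = 0.183743.
k=1: B_{2}/(2)! × [f^{(1)}(11) − f^{(1)}(2)] = 1/12 × (-0.000204904 − (-0.187500)) = 0.0156079.
Running total after k=1: 0.199351.
k=2: B_{4}/(4)! × [f^{(3)}(11) − f^{(3)}(2)] = −1/720 × (-3.38684e-05 − (-0.937500)) = -0.00130204.

S_2 ≈ 0.198049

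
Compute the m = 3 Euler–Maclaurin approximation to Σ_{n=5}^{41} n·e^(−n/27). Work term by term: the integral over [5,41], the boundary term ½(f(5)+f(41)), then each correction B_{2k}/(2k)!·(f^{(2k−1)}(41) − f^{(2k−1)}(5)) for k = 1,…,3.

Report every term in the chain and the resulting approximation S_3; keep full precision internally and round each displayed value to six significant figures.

∫_5^41 x·e^(−x/27) dx evaluates to 315.791.
Boundary: ½(f(5) + f(41)) = ½(4.15475 + 8.98048) = 6.56762.
So far: 322.358.
Order-1 term: 1/12 · (-0.113574 − 0.677071) = -0.0658871.
After k=1: 322.293.
Order-2 term: −1/720 · (0.000445128 − 0.00320847) = 3.83797e-06.
After k=2: 322.293.
Order-3 term: 1/30240 · (1.43491e-06 − 7.52835e-06) = -2.01503e-10.

S_3 ≈ 322.293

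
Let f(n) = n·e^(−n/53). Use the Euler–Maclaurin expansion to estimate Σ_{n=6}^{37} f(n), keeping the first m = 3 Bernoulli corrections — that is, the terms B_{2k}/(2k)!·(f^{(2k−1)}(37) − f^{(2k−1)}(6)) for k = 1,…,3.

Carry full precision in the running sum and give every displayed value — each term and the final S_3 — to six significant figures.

Integral: ∫_6^37 x·e^(−x/53) dx = 419.117.
Endpoint term: (f(6) + f(37))/2 = (5.35779 + 18.4084)/2 = 11.8831.
Integral + boundary = 431.000.
Correction k=1: B_{2}/2! · (f^{(1)}(37) − f^{(1)}(6)) = 1/12 · (0.150196 − 0.791875) = -0.0534733.
Running total after k=1: 430.947.
Correction k=2: B_{4}/4! · (f^{(3)}(37) − f^{(3)}(6)) = −1/720 · (0.000407705 − 0.000917695) = 7.08320e-07.
Running total after k=2: 430.947.
Correction k=3: B_{6}/6! · (f^{(5)}(37) − f^{(5)}(6)) = 1/30240 · (2.71249e-07 − 5.53038e-07) = -9.31841e-12.

S_3 ≈ 430.947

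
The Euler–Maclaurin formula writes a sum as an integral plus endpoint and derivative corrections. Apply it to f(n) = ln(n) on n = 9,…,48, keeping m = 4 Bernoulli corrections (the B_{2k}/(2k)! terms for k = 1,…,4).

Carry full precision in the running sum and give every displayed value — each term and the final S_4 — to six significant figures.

S_4 ≈ 130.069

Integral: ∫_9^48 ln(x) dx = 127.043.
½[f(9) + f(48)] = ½[2.19722 + 3.87120] = 3.03421.
So far: 130.077.
Correction k=1: B_{2}/2! · (f^{(1)}(48) − f^{(1)}(9)) = 1/12 · (0.0208333 − 0.111111) = -0.00752315.
Partial sum through k=1: 130.069.
Correction k=2: B_{4}/4! · (f^{(3)}(48) − f^{(3)}(9)) = −1/720 · (1.80845e-05 − 0.00274348) = 3.78528e-06.
Partial sum through k=2: 130.069.
Correction k=3: B_{6}/6! · (f^{(5)}(48) − f^{(5)}(9)) = 1/30240 · (9.41901e-08 − 0.000406442) = -1.34374e-08.
Partial sum through k=3: 130.069.
Correction k=4: B_{8}/8! · (f^{(7)}(48) − f^{(7)}(9)) = −1/1209600 · (1.22643e-09 − 0.000150534) = 1.24448e-10.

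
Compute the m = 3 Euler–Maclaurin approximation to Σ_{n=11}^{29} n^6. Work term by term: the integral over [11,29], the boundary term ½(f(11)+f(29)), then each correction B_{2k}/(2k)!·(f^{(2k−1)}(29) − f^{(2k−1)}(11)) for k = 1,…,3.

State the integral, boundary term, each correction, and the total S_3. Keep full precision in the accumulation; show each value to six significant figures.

S_3 ≈ 2.76995e+09

The integral term ∫_11^29 x^6 dx = 2.46148e+09.
Endpoint term: (f(11) + f(29))/2 = (1.77156e+06 + 5.94823e+08)/2 = 2.98297e+08.
So far: 2.75978e+09.
Correction k=1: B_{2}/2! · (f^{(1)}(29) − f^{(1)}(11)) = 1/12 · (1.23067e+08 − 966306) = 1.01750e+07.
Running total after k=1: 2.76996e+09.
Correction k=2: B_{4}/4! · (f^{(3)}(29) − f^{(3)}(11)) = −1/720 · (2.92668e+06 − 159720) = -3843.00.
Running total after k=2: 2.76995e+09.
Correction k=3: B_{6}/6! · (f^{(5)}(29) − f^{(5)}(11)) = 1/30240 · (20880.0 − 7920.00) = 0.428571.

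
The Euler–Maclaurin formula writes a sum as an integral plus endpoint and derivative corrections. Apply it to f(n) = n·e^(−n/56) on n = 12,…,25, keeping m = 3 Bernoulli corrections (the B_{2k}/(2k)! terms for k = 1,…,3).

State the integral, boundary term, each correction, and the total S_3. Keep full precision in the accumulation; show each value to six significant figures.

S_3 ≈ 183.693

∫_12^25 x·e^(−x/56) dx evaluates to 170.875.
½[f(12) + f(25)] = ½[9.68541 + 15.9977] = 12.8416.
So far: 183.717.
k=1: B_{2}/(2)! × [f^{(1)}(25) − f^{(1)}(12)] = 1/12 × (0.354236 − 0.634164) = -0.0233274.
After k=1: 183.693.
k=2: B_{4}/(4)! × [f^{(3)}(25) − f^{(3)}(12)] = −1/720 × (0.000521063 − 0.000716964) = 2.72084e-07.
After k=2: 183.693.
k=3: B_{6}/(6)! × [f^{(5)}(25) − f^{(5)}(12)] = 1/30240 × (2.96291e-07 − 3.92764e-07) = -3.19024e-12.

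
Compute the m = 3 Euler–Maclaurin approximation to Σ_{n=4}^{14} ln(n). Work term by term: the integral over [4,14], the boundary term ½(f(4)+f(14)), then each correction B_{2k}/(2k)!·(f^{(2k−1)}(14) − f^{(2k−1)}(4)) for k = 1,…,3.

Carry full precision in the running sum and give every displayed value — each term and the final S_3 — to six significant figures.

∫_4^14 ln(x) dx evaluates to 21.4016.
½[f(4) + f(14)] = ½[1.38629 + 2.63906] = 2.01268.
Integral + boundary = 23.4143.
Correction k=1: B_{2}/2! · (f^{(1)}(14) − f^{(1)}(4)) = 1/12 · (0.0714286 − 0.250000) = -0.0148810.
Running total after k=1: 23.3994.
Correction k=2: B_{4}/4! · (f^{(3)}(14) − f^{(3)}(4)) = −1/720 · (0.000728863 − 0.0312500) = 4.23905e-05.
Running total after k=2: 23.3995.
Correction k=3: B_{6}/6! · (f^{(5)}(14) − f^{(5)}(4)) = 1/30240 · (4.46243e-05 − 0.0234375) = -7.73574e-07.

S_3 ≈ 23.3995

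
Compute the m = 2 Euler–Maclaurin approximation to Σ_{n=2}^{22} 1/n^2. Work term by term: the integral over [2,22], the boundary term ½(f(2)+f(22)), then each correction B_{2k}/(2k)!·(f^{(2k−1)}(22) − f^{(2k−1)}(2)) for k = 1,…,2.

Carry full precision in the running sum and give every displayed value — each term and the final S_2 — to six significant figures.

S_2 ≈ 0.600355

Integral: ∫_2^22 1/x^2 dx = 0.454545.
Boundary: ½(f(2) + f(22)) = ½(0.250000 + 0.00206612) = 0.126033.
Integral + boundary = 0.580579.
Correction k=1: B_{2}/2! · (f^{(1)}(22) − f^{(1)}(2)) = 1/12 · (-0.000187829 − (-0.250000)) = 0.0208177.
Running total after k=1: 0.601396.
Correction k=2: B_{4}/4! · (f^{(3)}(22) − f^{(3)}(2)) = −1/720 · (-4.65691e-06 − (-0.750000)) = -0.00104166.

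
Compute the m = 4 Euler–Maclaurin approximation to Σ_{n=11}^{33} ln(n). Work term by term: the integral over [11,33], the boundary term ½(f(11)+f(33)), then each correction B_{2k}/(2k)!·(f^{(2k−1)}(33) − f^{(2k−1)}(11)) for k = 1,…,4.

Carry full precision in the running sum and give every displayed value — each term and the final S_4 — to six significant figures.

S_4 ≈ 69.9501

The integral term ∫_11^33 ln(x) dx = 67.0079.
½[f(11) + f(33)] = ½[2.39790 + 3.49651] = 2.94720.
So far: 69.9551.
Order-1 term: 1/12 · (0.0303030 − 0.0909091) = -0.00505051.
Partial sum through k=1: 69.9501.
Order-2 term: −1/720 · (5.56529e-05 − 0.00150263) = 2.00969e-06.
Partial sum through k=2: 69.9501.
Order-3 term: 1/30240 · (6.13256e-07 − 0.000149021) = -4.90767e-09.
Partial sum through k=3: 69.9501.
Order-4 term: −1/1209600 · (1.68941e-08 − 3.69474e-05) = 3.05312e-11.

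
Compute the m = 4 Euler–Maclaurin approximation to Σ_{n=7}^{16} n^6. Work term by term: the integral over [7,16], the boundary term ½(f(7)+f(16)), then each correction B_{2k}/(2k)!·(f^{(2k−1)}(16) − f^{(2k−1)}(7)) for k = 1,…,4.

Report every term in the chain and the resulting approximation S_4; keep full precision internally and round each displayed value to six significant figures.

S_4 ≈ 4.71930e+07

Integral: ∫_7^16 x^6 dx = 3.82303e+07.
Boundary: ½(f(7) + f(16)) = ½(117649 + 1.67772e+07) = 8.44743e+06.
Integral + boundary = 4.66777e+07.
k=1: B_{2}/(2)! × [f^{(1)}(16) − f^{(1)}(7)] = 1/12 × (6.29146e+06 − 100842) = 515884.
Partial sum through k=1: 4.71936e+07.
k=2: B_{4}/(4)! × [f^{(3)}(16) − f^{(3)}(7)] = −1/720 × (491520 − 41160.0) = -625.500.
Partial sum through k=2: 4.71930e+07.
k=3: B_{6}/(6)! × [f^{(5)}(16) − f^{(5)}(7)] = 1/30240 × (11520.0 − 5040.00) = 0.214286.
Partial sum through k=3: 4.71930e+07.
k=4: B_{8}/(8)! × [f^{(7)}(16) − f^{(7)}(7)] = −1/1209600 × (0.00000 − 0.00000) = 0.00000.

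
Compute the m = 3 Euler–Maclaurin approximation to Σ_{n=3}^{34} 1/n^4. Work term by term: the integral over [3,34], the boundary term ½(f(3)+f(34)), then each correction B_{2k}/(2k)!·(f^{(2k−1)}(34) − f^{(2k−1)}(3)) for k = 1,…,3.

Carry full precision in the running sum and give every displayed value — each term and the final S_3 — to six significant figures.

S_3 ≈ 0.0198172

∫_3^34 1/x^4 dx evaluates to 0.0123372.
Boundary: ½(f(3) + f(34)) = ½(0.0123457 + 7.48315e-07) = 0.00617321.
Running total after boundary: 0.0185104.
k=1: B_{2}/(2)! × [f^{(1)}(34) − f^{(1)}(3)] = 1/12 × (-8.80370e-08 − (-0.0164609)) = 0.00137173.
Partial sum through k=1: 0.0198821.
k=2: B_{4}/(4)! × [f^{(3)}(34) − f^{(3)}(3)] = −1/720 × (-2.28470e-09 − (-0.0548697)) = -7.62079e-05.
Partial sum through k=2: 0.0198059.
k=3: B_{6}/(6)! × [f^{(5)}(34) − f^{(5)}(3)] = 1/30240 × (-1.10677e-10 − (-0.341411)) = 1.12901e-05.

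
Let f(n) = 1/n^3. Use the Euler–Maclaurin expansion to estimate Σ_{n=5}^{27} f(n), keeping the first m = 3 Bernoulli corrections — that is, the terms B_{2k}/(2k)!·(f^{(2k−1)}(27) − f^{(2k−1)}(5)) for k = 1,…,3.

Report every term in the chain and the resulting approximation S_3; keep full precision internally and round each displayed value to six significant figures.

∫_5^27 1/x^3 dx evaluates to 0.0193141.
½[f(5) + f(27)] = ½[0.00800000 + 5.08053e-05] = 0.00402540.
Running total after boundary: 0.0233395.
k=1: B_{2}/(2)! × [f^{(1)}(27) − f^{(1)}(5)] = 1/12 × (-5.64503e-06 − (-0.00480000)) = 0.000399530.
Partial sum through k=1: 0.0237391.
k=2: B_{4}/(4)! × [f^{(3)}(27) − f^{(3)}(5)] = −1/720 × (-1.54870e-07 − (-0.00384000)) = -5.33312e-06.
Partial sum through k=2: 0.0237337.
k=3: B_{6}/(6)! × [f^{(5)}(27) − f^{(5)}(5)] = 1/30240 × (-8.92258e-09 − (-0.00645120)) = 2.13333e-07.

S_3 ≈ 0.0237339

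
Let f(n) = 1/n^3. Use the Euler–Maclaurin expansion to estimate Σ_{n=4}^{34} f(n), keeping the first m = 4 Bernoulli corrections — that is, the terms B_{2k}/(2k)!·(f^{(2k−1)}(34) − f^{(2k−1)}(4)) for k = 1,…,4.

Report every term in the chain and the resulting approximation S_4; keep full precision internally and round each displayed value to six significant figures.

Integral: ∫_4^34 1/x^3 dx = 0.0308175.
Endpoint term: (f(4) + f(34))/2 = (0.0156250 + 2.54427e-05)/2 = 0.00782522.
Running total after boundary: 0.0386427.
k=1: B_{2}/(2)! × [f^{(1)}(34) − f^{(1)}(4)] = 1/12 × (-2.24494e-06 − (-0.0117188)) = 0.000976375.
Running total after k=1: 0.0396191.
k=2: B_{4}/(4)! × [f^{(3)}(34) − f^{(3)}(4)] = −1/720 × (-3.88399e-08 − (-0.0146484)) = -2.03450e-05.
Running total after k=2: 0.0395987.
k=3: B_{6}/(6)! × [f^{(5)}(34) − f^{(5)}(4)] = 1/30240 × (-1.41114e-09 − (-0.0384521)) = 1.27157e-06.
Running total after k=3: 0.0396000.
k=4: B_{8}/(8)! × [f^{(7)}(34) − f^{(7)}(4)] = −1/1209600 × (-8.78909e-11 − (-0.173035)) = -1.43051e-07.

S_4 ≈ 0.0395999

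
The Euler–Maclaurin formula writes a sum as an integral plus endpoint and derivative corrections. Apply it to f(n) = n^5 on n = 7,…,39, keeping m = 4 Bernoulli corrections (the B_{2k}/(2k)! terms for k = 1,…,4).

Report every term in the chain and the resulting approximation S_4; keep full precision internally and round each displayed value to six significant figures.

S_4 ≈ 6.32521e+08

The integral term ∫_7^39 x^5 dx = 5.86438e+08.
Boundary: ½(f(7) + f(39)) = ½(16807.0 + 9.02242e+07) = 4.51205e+07.
So far: 6.31558e+08.
Correction k=1: B_{2}/2! · (f^{(1)}(39) − f^{(1)}(7)) = 1/12 · (1.15672e+07 − 12005.0) = 962933.
After k=1: 6.32521e+08.
Correction k=2: B_{4}/4! · (f^{(3)}(39) − f^{(3)}(7)) = −1/720 · (91260.0 − 2940.00) = -122.667.
After k=2: 6.32521e+08.
Correction k=3: B_{6}/6! · (f^{(5)}(39) − f^{(5)}(7)) = 1/30240 · (120.000 − 120.000) = 0.00000.
After k=3: 6.32521e+08.
Correction k=4: B_{8}/8! · (f^{(7)}(39) − f^{(7)}(7)) = −1/1209600 · (0.00000 − 0.00000) = 0.00000.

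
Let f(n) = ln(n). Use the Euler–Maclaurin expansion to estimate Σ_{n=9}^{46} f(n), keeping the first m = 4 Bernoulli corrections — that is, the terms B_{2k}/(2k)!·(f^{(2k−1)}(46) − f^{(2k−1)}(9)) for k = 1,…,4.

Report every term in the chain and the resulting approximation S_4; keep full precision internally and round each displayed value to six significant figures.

S_4 ≈ 122.348

Integral: ∫_9^46 ln(x) dx = 119.342.
Endpoint term: (f(9) + f(46))/2 = (2.19722 + 3.82864)/2 = 3.01293.
Running total after boundary: 122.355.
Correction k=1: B_{2}/2! · (f^{(1)}(46) − f^{(1)}(9)) = 1/12 · (0.0217391 − 0.111111) = -0.00744767.
After k=1: 122.348.
Correction k=2: B_{4}/4! · (f^{(3)}(46) − f^{(3)}(9)) = −1/720 · (2.05474e-05 − 0.00274348) = 3.78186e-06.
After k=2: 122.348.
Correction k=3: B_{6}/6! · (f^{(5)}(46) − f^{(5)}(9)) = 1/30240 · (1.16526e-07 − 0.000406442) = -1.34367e-08.
After k=3: 122.348.
Correction k=4: B_{8}/8! · (f^{(7)}(46) − f^{(7)}(9)) = −1/1209600 · (1.65207e-09 − 0.000150534) = 1.24448e-10.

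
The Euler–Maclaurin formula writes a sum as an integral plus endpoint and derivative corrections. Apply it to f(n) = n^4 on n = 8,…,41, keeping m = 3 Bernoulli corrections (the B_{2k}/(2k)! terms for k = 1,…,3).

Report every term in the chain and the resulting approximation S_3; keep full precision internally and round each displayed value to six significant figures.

S_3 ≈ 2.46024e+07

The integral term ∫_8^41 x^4 dx = 2.31647e+07.
Boundary: ½(f(8) + f(41)) = ½(4096.00 + 2.82576e+06) = 1.41493e+06.
So far: 2.45796e+07.
Order-1 term: 1/12 · (275684 − 2048.00) = 22803.0.
Partial sum through k=1: 2.46024e+07.
Order-2 term: −1/720 · (984.000 − 192.000) = -1.10000.
Partial sum through k=2: 2.46024e+07.
Order-3 term: 1/30240 · (0.00000 − 0.00000) = 0.00000.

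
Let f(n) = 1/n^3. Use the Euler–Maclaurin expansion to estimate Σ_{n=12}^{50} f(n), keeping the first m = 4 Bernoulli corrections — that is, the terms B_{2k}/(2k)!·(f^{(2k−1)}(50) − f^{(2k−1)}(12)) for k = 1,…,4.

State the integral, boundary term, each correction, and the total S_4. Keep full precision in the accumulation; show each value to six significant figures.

S_4 ≈ 0.00357756

Integral: ∫_12^50 1/x^3 dx = 0.00327222.
Endpoint term: (f(12) + f(50))/2 = (0.000578704 + 8.00000e-06)/2 = 0.000293352.
Integral + boundary = 0.00356557.
k=1: B_{2}/(2)! × [f^{(1)}(50) − f^{(1)}(12)] = 1/12 × (-4.80000e-07 − (-0.000144676)) = 1.20163e-05.
Running total after k=1: 0.00357759.
k=2: B_{4}/(4)! × [f^{(3)}(50) − f^{(3)}(12)] = −1/720 × (-3.84000e-09 − (-2.00939e-05)) = -2.79028e-08.
Running total after k=2: 0.00357756.
k=3: B_{6}/(6)! × [f^{(5)}(50) − f^{(5)}(12)] = 1/30240 × (-6.45120e-11 − (-5.86071e-06)) = 1.93805e-10.
Running total after k=3: 0.00357756.
k=4: B_{8}/(8)! × [f^{(7)}(50) − f^{(7)}(12)] = −1/1209600 × (-1.85795e-12 − (-2.93036e-06)) = -2.42258e-12.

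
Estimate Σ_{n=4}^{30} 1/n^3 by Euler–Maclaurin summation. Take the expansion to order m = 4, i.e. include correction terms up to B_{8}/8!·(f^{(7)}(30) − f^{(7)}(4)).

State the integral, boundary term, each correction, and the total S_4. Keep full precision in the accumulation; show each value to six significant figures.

Integral: ∫_4^30 1/x^3 dx = 0.0306944.
Endpoint term: (f(4) + f(30))/2 = (0.0156250 + 3.70370e-05)/2 = 0.00783102.
So far: 0.0385255.
Correction k=1: B_{2}/2! · (f^{(1)}(30) − f^{(1)}(4)) = 1/12 · (-3.70370e-06 − (-0.0117188)) = 0.000976254.
Running total after k=1: 0.0395017.
Correction k=2: B_{4}/4! · (f^{(3)}(30) − f^{(3)}(4)) = −1/720 · (-8.23045e-08 − (-0.0146484)) = -2.03449e-05.
Running total after k=2: 0.0394814.
Correction k=3: B_{6}/6! · (f^{(5)}(30) − f^{(5)}(4)) = 1/30240 · (-3.84088e-09 − (-0.0384521)) = 1.27157e-06.
Running total after k=3: 0.0394826.
Correction k=4: B_{8}/8! · (f^{(7)}(30) − f^{(7)}(4)) = −1/1209600 · (-3.07270e-10 − (-0.173035)) = -1.43051e-07.

S_4 ≈ 0.0394825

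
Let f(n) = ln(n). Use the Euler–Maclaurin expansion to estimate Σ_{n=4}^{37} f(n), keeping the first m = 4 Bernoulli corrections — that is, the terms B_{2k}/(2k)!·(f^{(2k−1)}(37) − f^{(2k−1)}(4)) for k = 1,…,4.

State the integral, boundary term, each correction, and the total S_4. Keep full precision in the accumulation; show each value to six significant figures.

S_4 ≈ 97.5389

Integral: ∫_4^37 ln(x) dx = 95.0588.
Boundary: ½(f(4) + f(37)) = ½(1.38629 + 3.61092) = 2.49861.
So far: 97.5574.
k=1: B_{2}/(2)! × [f^{(1)}(37) − f^{(1)}(4)] = 1/12 × (0.0270270 − 0.250000) = -0.0185811.
Partial sum through k=1: 97.5388.
k=2: B_{4}/(4)! × [f^{(3)}(37) − f^{(3)}(4)] = −1/720 × (3.94843e-05 − 0.0312500) = 4.33479e-05.
Partial sum through k=2: 97.5389.
k=3: B_{6}/(6)! × [f^{(5)}(37) − f^{(5)}(4)] = 1/30240 × (3.46101e-07 − 0.0234375) = -7.75038e-07.
Partial sum through k=3: 97.5389.
k=4: B_{8}/(8)! × [f^{(7)}(37) − f^{(7)}(4)] = −1/1209600 × (7.58439e-09 − 0.0439453) = 3.63304e-08.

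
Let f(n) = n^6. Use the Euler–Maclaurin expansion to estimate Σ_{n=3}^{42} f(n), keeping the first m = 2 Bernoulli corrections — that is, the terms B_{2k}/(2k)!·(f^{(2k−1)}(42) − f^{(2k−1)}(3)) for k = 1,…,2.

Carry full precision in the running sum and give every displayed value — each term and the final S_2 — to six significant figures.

Integral: ∫_3^42 x^6 dx = 3.29342e+10.
½[f(3) + f(42)] = ½[729.000 + 5.48903e+09] = 2.74452e+09.
Integral + boundary = 3.56787e+10.
k=1: B_{2}/(2)! × [f^{(1)}(42) − f^{(1)}(3)] = 1/12 × (7.84147e+08 − 1458.00) = 6.53455e+07.
Partial sum through k=1: 3.57441e+10.
k=2: B_{4}/(4)! × [f^{(3)}(42) − f^{(3)}(3)] = −1/720 × (8.89056e+06 − 3240.00) = -12343.5.

S_2 ≈ 3.57440e+10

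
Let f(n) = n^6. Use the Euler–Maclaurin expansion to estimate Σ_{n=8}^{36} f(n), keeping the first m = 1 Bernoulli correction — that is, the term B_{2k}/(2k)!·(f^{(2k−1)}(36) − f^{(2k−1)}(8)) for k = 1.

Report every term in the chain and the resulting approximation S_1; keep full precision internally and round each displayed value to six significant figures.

S_1 ≈ 1.23133e+10

The integral term ∫_8^36 x^6 dx = 1.11946e+10.
½[f(8) + f(36)] = ½[262144 + 2.17678e+09] = 1.08852e+09.
Integral + boundary = 1.22831e+10.
k=1: B_{2}/(2)! × [f^{(1)}(36) − f^{(1)}(8)] = 1/12 × (3.62797e+08 − 196608) = 3.02167e+07.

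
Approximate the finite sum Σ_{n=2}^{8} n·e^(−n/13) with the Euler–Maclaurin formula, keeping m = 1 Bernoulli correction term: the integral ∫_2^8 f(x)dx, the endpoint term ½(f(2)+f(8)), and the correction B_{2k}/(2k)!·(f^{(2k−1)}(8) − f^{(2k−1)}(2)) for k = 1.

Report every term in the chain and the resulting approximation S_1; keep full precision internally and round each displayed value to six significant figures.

S_1 ≈ 22.6316

∫_2^8 x·e^(−x/13) dx evaluates to 19.6556.
½[f(2) + f(8)] = ½[1.71481 + 4.32346] = 3.01914.
Integral + boundary = 22.6747.
Correction k=1: B_{2}/2! · (f^{(1)}(8) − f^{(1)}(2)) = 1/12 · (0.207859 − 0.725496) = -0.0431364.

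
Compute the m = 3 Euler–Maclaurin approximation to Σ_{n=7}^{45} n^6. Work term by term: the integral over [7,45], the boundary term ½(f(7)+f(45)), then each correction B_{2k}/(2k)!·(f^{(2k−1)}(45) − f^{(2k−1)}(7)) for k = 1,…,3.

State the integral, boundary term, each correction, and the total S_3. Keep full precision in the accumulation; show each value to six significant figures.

S_3 ≈ 5.76254e+10

The integral term ∫_7^45 x^6 dx = 5.33812e+10.
½[f(7) + f(45)] = ½[117649 + 8.30377e+09] = 4.15194e+09.
Running total after boundary: 5.75332e+10.
k=1: B_{2}/(2)! × [f^{(1)}(45) − f^{(1)}(7)] = 1/12 × (1.10717e+09 − 100842) = 9.22557e+07.
Running total after k=1: 5.76254e+10.
k=2: B_{4}/(4)! × [f^{(3)}(45) − f^{(3)}(7)] = −1/720 × (1.09350e+07 − 41160.0) = -15130.3.
Running total after k=2: 5.76254e+10.
k=3: B_{6}/(6)! × [f^{(5)}(45) − f^{(5)}(7)] = 1/30240 × (32400.0 − 5040.00) = 0.904762.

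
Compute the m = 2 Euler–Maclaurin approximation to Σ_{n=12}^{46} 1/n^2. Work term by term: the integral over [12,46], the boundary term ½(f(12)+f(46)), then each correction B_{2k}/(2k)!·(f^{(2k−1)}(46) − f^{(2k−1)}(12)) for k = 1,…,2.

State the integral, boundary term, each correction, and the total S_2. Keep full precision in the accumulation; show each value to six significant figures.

∫_12^46 1/x^2 dx evaluates to 0.0615942.
Endpoint term: (f(12) + f(46))/2 = (0.00694444 + 0.000472590)/2 = 0.00370852.
Integral + boundary = 0.0653027.
Order-1 term: 1/12 · (-2.05474e-05 − (-0.00115741)) = 9.47383e-05.
Running total after k=1: 0.0653975.
Order-2 term: −1/720 · (-1.16526e-07 − (-9.64506e-05)) = -1.33797e-07.

S_2 ≈ 0.0653973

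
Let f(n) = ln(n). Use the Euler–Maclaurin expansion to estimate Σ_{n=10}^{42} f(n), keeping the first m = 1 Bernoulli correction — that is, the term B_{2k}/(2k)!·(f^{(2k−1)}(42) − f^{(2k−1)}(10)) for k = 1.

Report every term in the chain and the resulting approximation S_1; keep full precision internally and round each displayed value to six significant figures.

S_1 ≈ 104.970

∫_10^42 ln(x) dx evaluates to 101.956.
Boundary: ½(f(10) + f(42)) = ½(2.30259 + 3.73767) = 3.02013.
Running total after boundary: 104.976.
Order-1 term: 1/12 · (0.0238095 − 0.100000) = -0.00634921.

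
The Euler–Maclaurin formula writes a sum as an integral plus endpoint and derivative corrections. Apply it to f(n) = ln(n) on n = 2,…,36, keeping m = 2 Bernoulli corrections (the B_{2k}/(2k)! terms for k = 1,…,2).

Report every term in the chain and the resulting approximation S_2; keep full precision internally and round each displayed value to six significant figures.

S_2 ≈ 95.7197

∫_2^36 ln(x) dx evaluates to 93.6204.
Boundary: ½(f(2) + f(36)) = ½(0.693147 + 3.58352) = 2.13833.
Running total after boundary: 95.7587.
k=1: B_{2}/(2)! × [f^{(1)}(36) − f^{(1)}(2)] = 1/12 × (0.0277778 − 0.500000) = -0.0393519.
Running total after k=1: 95.7194.
k=2: B_{4}/(4)! × [f^{(3)}(36) − f^{(3)}(2)] = −1/720 × (4.28669e-05 − 0.250000) = 0.000347163.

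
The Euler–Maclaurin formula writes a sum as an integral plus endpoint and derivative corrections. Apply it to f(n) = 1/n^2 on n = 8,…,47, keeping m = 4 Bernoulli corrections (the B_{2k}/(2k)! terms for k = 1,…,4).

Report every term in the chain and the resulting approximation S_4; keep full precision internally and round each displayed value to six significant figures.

S_4 ≈ 0.112085

The integral term ∫_8^47 1/x^2 dx = 0.103723.
½[f(8) + f(47)] = ½[0.0156250 + 0.000452694] = 0.00803885.
So far: 0.111762.
Order-1 term: 1/12 · (-1.92636e-05 − (-0.00390625)) = 0.000323916.
Partial sum through k=1: 0.112086.
Order-2 term: −1/720 · (-1.04646e-07 − (-0.000732422)) = -1.01711e-06.
Partial sum through k=2: 0.112085.
Order-3 term: 1/30240 · (-1.42117e-09 − (-0.000343323)) = 1.13532e-08.
Partial sum through k=3: 0.112085.
Order-4 term: −1/1209600 · (-3.60280e-11 − (-0.000300407)) = -2.48353e-10.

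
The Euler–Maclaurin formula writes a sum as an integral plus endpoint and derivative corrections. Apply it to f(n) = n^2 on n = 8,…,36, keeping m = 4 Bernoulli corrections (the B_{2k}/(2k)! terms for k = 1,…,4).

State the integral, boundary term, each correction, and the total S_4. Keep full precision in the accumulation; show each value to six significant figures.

Integral: ∫_8^36 x^2 dx = 15381.3.
Boundary: ½(f(8) + f(36)) = ½(64.0000 + 1296.00) = 680.000.
Integral + boundary = 16061.3.
Correction k=1: B_{2}/2! · (f^{(1)}(36) − f^{(1)}(8)) = 1/12 · (72.0000 − 16.0000) = 4.66667.
After k=1: 16066.0.
Correction k=2: B_{4}/4! · (f^{(3)}(36) − f^{(3)}(8)) = −1/720 · (0.00000 − 0.00000) = 0.00000.
After k=2: 16066.0.
Correction k=3: B_{6}/6! · (f^{(5)}(36) − f^{(5)}(8)) = 1/30240 · (0.00000 − 0.00000) = 0.00000.
After k=3: 16066.0.
Correction k=4: B_{8}/8! · (f^{(7)}(36) − f^{(7)}(8)) = −1/1209600 · (0.00000 − 0.00000) = 0.00000.

S_4 ≈ 16066.0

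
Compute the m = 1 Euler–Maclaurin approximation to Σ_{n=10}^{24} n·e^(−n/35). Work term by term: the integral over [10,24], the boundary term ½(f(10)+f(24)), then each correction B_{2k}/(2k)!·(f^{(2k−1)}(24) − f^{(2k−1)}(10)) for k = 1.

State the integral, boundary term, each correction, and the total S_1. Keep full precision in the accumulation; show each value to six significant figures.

The integral term ∫_10^24 x·e^(−x/35) dx = 143.374.
Endpoint term: (f(10) + f(24))/2 = (7.51477 + 12.0895)/2 = 9.80215.
Integral + boundary = 153.176.
Correction k=1: B_{2}/2! · (f^{(1)}(24) − f^{(1)}(10)) = 1/12 · (0.158315 − 0.536769) = -0.0315379.

S_1 ≈ 153.144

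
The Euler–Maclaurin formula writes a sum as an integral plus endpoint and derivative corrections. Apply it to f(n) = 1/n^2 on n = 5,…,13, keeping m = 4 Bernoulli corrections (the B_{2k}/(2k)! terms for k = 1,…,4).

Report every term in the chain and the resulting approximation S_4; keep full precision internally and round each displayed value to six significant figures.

∫_5^13 1/x^2 dx evaluates to 0.123077.
½[f(5) + f(13)] = ½[0.0400000 + 0.00591716] = 0.0229586.
So far: 0.146036.
Correction k=1: B_{2}/2! · (f^{(1)}(13) − f^{(1)}(5)) = 1/12 · (-0.000910332 − (-0.0160000)) = 0.00125747.
After k=1: 0.147293.
Correction k=2: B_{4}/4! · (f^{(3)}(13) − f^{(3)}(5)) = −1/720 · (-6.46390e-05 − (-0.00768000)) = -1.05769e-05.
After k=2: 0.147282.
Correction k=3: B_{6}/6! · (f^{(5)}(13) − f^{(5)}(5)) = 1/30240 · (-1.14744e-05 − (-0.00921600)) = 3.04382e-07.
After k=3: 0.147283.
Correction k=4: B_{8}/8! · (f^{(7)}(13) − f^{(7)}(5)) = −1/1209600 · (-3.80216e-06 − (-0.0206438)) = -1.70635e-08.

S_4 ≈ 0.147283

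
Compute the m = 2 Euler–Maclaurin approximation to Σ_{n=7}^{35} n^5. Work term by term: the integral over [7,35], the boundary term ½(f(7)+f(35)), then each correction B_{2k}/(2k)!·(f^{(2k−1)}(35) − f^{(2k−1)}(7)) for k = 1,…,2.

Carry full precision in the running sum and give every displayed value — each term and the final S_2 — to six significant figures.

Integral: ∫_7^35 x^5 dx = 3.06358e+08.
Boundary: ½(f(7) + f(35)) = ½(16807.0 + 5.25219e+07) = 2.62693e+07.
So far: 3.32627e+08.
Correction k=1: B_{2}/2! · (f^{(1)}(35) − f^{(1)}(7)) = 1/12 · (7.50312e+06 − 12005.0) = 624260.
Running total after k=1: 3.33252e+08.
Correction k=2: B_{4}/4! · (f^{(3)}(35) − f^{(3)}(7)) = −1/720 · (73500.0 − 2940.00) = -98.0000.

S_2 ≈ 3.33251e+08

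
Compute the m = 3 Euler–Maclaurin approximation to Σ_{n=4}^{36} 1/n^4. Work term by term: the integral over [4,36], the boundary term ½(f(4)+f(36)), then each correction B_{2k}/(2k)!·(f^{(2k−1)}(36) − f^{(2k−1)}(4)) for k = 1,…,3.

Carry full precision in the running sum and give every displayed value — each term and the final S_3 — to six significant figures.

S_3 ≈ 0.00747080

The integral term ∫_4^36 1/x^4 dx = 0.00520119.
Endpoint term: (f(4) + f(36))/2 = (0.00390625 + 5.95374e-07)/2 = 0.00195342.
So far: 0.00715461.
Order-1 term: 1/12 · (-6.61527e-08 − (-0.00390625)) = 0.000325515.
Running total after k=1: 0.00748013.
Order-2 term: −1/720 · (-1.53131e-09 − (-0.00732422)) = -1.01725e-05.
Running total after k=2: 0.00746995.
Order-3 term: 1/30240 · (-6.61678e-11 − (-0.0256348)) = 8.47711e-07.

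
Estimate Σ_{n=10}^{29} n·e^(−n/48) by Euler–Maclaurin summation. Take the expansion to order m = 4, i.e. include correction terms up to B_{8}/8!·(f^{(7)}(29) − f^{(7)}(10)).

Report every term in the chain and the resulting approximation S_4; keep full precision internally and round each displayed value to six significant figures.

∫_10^29 x·e^(−x/48) dx evaluates to 240.457.
Endpoint term: (f(10) + f(29))/2 = (8.11936 + 15.8494)/2 = 11.9844.
Integral + boundary = 252.441.
Order-1 term: 1/12 · (0.216335 − 0.642783) = -0.0355374.
Partial sum through k=1: 252.406.
Order-2 term: −1/720 · (0.000568313 − 0.000983792) = 5.77053e-07.
Partial sum through k=2: 252.406.
Order-3 term: 1/30240 · (4.52574e-07 − 7.32898e-07) = -9.26996e-12.
Partial sum through k=3: 252.406.
Order-4 term: −1/1209600 · (2.85801e-10 − 4.50870e-10) = 1.36466e-16.

S_4 ≈ 252.406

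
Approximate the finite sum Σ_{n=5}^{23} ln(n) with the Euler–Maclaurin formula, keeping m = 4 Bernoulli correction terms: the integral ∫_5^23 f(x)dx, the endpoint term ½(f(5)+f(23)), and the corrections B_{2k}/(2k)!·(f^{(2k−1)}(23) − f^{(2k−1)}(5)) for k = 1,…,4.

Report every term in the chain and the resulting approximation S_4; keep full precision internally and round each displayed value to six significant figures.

S_4 ≈ 48.4286

The integral term ∫_5^23 ln(x) dx = 46.0692.
Boundary: ½(f(5) + f(23)) = ½(1.60944 + 3.13549) = 2.37247.
Integral + boundary = 48.4416.
k=1: B_{2}/(2)! × [f^{(1)}(23) − f^{(1)}(5)] = 1/12 × (0.0434783 − 0.200000) = -0.0130435.
Running total after k=1: 48.4286.
k=2: B_{4}/(4)! × [f^{(3)}(23) − f^{(3)}(5)] = −1/720 × (0.000164379 − 0.0160000) = 2.19939e-05.
Running total after k=2: 48.4286.
k=3: B_{6}/(6)! × [f^{(5)}(23) − f^{(5)}(5)] = 1/30240 × (3.72883e-06 − 0.00768000) = -2.53845e-07.
Running total after k=3: 48.4286.
k=4: B_{8}/(8)! × [f^{(7)}(23) − f^{(7)}(5)] = −1/1209600 × (2.11465e-07 − 0.00921600) = 7.61887e-09.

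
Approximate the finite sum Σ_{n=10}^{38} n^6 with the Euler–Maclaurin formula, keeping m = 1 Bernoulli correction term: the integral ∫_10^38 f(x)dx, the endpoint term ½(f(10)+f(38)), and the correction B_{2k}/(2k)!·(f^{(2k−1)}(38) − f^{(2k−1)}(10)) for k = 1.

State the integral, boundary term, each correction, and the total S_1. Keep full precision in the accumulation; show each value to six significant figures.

S_1 ≈ 1.78892e+10

∫_10^38 x^6 dx evaluates to 1.63437e+10.
Endpoint term: (f(10) + f(38))/2 = (1.00000e+06 + 3.01094e+09)/2 = 1.50597e+09.
So far: 1.78496e+10.
Correction k=1: B_{2}/2! · (f^{(1)}(38) − f^{(1)}(10)) = 1/12 · (4.75411e+08 − 600000) = 3.95676e+07.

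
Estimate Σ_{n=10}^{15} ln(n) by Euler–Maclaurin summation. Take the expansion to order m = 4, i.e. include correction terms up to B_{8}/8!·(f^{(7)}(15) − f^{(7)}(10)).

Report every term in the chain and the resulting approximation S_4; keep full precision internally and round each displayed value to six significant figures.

The integral term ∫_10^15 ln(x) dx = 12.5949.
½[f(10) + f(15)] = ½[2.30259 + 2.70805] = 2.50532.
So far: 15.1002.
Correction k=1: B_{2}/2! · (f^{(1)}(15) − f^{(1)}(10)) = 1/12 · (0.0666667 − 0.100000) = -0.00277778.
Running total after k=1: 15.0974.
Correction k=2: B_{4}/4! · (f^{(3)}(15) − f^{(3)}(10)) = −1/720 · (0.000592593 − 0.00200000) = 1.95473e-06.
Running total after k=2: 15.0974.
Correction k=3: B_{6}/6! · (f^{(5)}(15) − f^{(5)}(10)) = 1/30240 · (3.16049e-05 − 0.000240000) = -6.89137e-09.
Running total after k=3: 15.0974.
Correction k=4: B_{8}/8! · (f^{(7)}(15) − f^{(7)}(10)) = −1/1209600 · (4.21399e-06 − 7.20000e-05) = 5.60400e-11.

S_4 ≈ 15.0974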